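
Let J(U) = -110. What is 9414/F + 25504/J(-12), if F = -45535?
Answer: -116236018/500885 ≈ -232.06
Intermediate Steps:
9414/F + 25504/J(-12) = 9414/(-45535) + 25504/(-110) = 9414*(-1/45535) + 25504*(-1/110) = -9414/45535 - 12752/55 = -116236018/500885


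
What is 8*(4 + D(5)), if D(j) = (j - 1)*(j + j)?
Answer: 352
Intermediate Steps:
D(j) = 2*j*(-1 + j) (D(j) = (-1 + j)*(2*j) = 2*j*(-1 + j))
8*(4 + D(5)) = 8*(4 + 2*5*(-1 + 5)) = 8*(4 + 2*5*4) = 8*(4 + 40) = 8*44 = 352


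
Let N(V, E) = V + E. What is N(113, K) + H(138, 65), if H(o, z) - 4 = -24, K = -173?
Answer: -80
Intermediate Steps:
H(o, z) = -20 (H(o, z) = 4 - 24 = -20)
N(V, E) = E + V
N(113, K) + H(138, 65) = (-173 + 113) - 20 = -60 - 20 = -80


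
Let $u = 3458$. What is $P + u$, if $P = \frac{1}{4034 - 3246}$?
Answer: $\frac{2724905}{788} \approx 3458.0$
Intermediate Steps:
$P = \frac{1}{788} \approx 0.001269$
$P + u = \frac{1}{788} + 3458 = \frac{2724905}{788}$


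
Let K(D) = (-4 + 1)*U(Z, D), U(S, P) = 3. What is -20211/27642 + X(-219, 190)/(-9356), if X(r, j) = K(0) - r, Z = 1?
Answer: -8120789/10775773 ≈ -0.75362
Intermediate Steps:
K(D) = -9 (K(D) = (-4 + 1)*3 = -3*3 = -9)
X(r, j) = -9 - r
-20211/27642 + X(-219, 190)/(-9356) = -20211/27642 + (-9 - 1*(-219))/(-9356) = -20211*1/27642 + (-9 + 219)*(-1/9356) = -6737/9214 + 210*(-1/9356) = -6737/9214 - 105/4678 = -8120789/10775773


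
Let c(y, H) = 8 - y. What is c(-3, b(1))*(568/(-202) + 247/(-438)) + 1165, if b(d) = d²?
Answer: 49894541/44238 ≈ 1127.9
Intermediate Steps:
c(-3, b(1))*(568/(-202) + 247/(-438)) + 1165 = (8 - 1*(-3))*(568/(-202) + 247/(-438)) + 1165 = (8 + 3)*(568*(-1/202) + 247*(-1/438)) + 1165 = 11*(-284/101 - 247/438) + 1165 = 11*(-149339/44238) + 1165 = -1642729/44238 + 1165 = 49894541/44238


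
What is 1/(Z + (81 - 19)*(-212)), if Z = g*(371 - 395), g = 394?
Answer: -1/22600 ≈ -4.4248e-5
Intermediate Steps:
Z = -9456 (Z = 394*(371 - 395) = 394*(-24) = -9456)
1/(Z + (81 - 19)*(-212)) = 1/(-9456 + (81 - 19)*(-212)) = 1/(-9456 + 62*(-212)) = 1/(-9456 - 13144) = 1/(-22600) = -1/22600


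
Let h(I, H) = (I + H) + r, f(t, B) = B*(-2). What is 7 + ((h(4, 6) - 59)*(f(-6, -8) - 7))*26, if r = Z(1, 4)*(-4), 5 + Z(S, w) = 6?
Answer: -12395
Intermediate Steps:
f(t, B) = -2*B
Z(S, w) = 1 (Z(S, w) = -5 + 6 = 1)
r = -4 (r = 1*(-4) = -4)
h(I, H) = -4 + H + I (h(I, H) = (I + H) - 4 = (H + I) - 4 = -4 + H + I)
7 + ((h(4, 6) - 59)*(f(-6, -8) - 7))*26 = 7 + (((-4 + 6 + 4) - 59)*(-2*(-8) - 7))*26 = 7 + ((6 - 59)*(16 - 7))*26 = 7 - 53*9*26 = 7 - 477*26 = 7 - 12402 = -12395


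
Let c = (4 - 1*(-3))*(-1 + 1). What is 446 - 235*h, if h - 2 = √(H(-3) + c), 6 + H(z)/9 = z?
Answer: -24 - 2115*I ≈ -24.0 - 2115.0*I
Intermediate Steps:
H(z) = -54 + 9*z
c = 0 (c = (4 + 3)*0 = 7*0 = 0)
h = 2 + 9*I (h = 2 + √((-54 + 9*(-3)) + 0) = 2 + √((-54 - 27) + 0) = 2 + √(-81 + 0) = 2 + √(-81) = 2 + 9*I ≈ 2.0 + 9.0*I)
446 - 235*h = 446 - 235*(2 + 9*I) = 446 + (-470 - 2115*I) = -24 - 2115*I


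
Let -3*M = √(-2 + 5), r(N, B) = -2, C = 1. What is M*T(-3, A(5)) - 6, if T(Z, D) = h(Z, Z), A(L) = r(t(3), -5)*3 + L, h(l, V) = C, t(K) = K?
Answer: -6 - √3/3 ≈ -6.5773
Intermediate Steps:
h(l, V) = 1
A(L) = -6 + L (A(L) = -2*3 + L = -6 + L)
M = -√3/3 (M = -√(-2 + 5)/3 = -√3/3 ≈ -0.57735)
T(Z, D) = 1
M*T(-3, A(5)) - 6 = -√3/3*1 - 6 = -√3/3 - 6 = -6 - √3/3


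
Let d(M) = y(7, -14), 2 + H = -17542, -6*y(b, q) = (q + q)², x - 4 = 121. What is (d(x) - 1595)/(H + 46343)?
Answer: -167/2787 ≈ -0.059921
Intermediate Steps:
x = 125 (x = 4 + 121 = 125)
y(b, q) = -2*q²/3 (y(b, q) = -(q + q)²/6 = -4*q²/6 = -2*q²/3)
H = -17544 (H = -2 - 17542 = -17544)
d(M) = -392/3 (d(M) = -⅔*(-14)² = -⅔*196 = -392/3)
(d(x) - 1595)/(H + 46343) = (-392/3 - 1595)/(-17544 + 46343) = -5177/3/28799 = -5177/3*1/28799 = -167/2787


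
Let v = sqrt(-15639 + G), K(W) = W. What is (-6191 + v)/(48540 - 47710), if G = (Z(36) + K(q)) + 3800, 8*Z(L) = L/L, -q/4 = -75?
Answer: -6191/830 + I*sqrt(184622)/3320 ≈ -7.459 + 0.12942*I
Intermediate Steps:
q = 300 (q = -4*(-75) = 300)
Z(L) = 1/8 (Z(L) = (L/L)/8 = (1/8)*1 = 1/8)
G = 32801/8 (G = (1/8 + 300) + 3800 = 2401/8 + 3800 = 32801/8 ≈ 4100.1)
v = I*sqrt(184622)/4 (v = sqrt(-15639 + 32801/8) = sqrt(-92311/8) = I*sqrt(184622)/4 ≈ 107.42*I)
(-6191 + v)/(48540 - 47710) = (-6191 + I*sqrt(184622)/4)/(48540 - 47710) = (-6191 + I*sqrt(184622)/4)/830 = (-6191 + I*sqrt(184622)/4)*(1/830) = -6191/830 + I*sqrt(184622)/3320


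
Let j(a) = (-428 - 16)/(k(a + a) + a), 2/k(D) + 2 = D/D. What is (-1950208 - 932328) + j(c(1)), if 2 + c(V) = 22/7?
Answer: -2882018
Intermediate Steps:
c(V) = 8/7 (c(V) = -2 + 22/7 = 8/7)
k(D) = -2 (k(D) = 2/(-2 + D/D) = 2/(-2 + 1) = 2/(-1) = 2*(-1) = -2)
j(a) = -444/(-2 + a) (j(a) = (-428 - 16)/(-2 + a) = -444/(-2 + a))
(-1950208 - 932328) + j(c(1)) = (-1950208 - 932328) - 444/(-2 + 8/7) = -2882536 - 444/(-6/7) = -2882536 - 444*(-7/6) = -2882536 + 518 = -2882018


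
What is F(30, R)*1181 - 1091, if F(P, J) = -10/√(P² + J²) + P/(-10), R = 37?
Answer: -4634 - 11810*√2269/2269 ≈ -4881.9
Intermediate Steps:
F(P, J) = -10/√(J² + P²) - P/10 (F(P, J) = -10/√(J² + P²) + P*(-⅒) = -10/√(J² + P²) - P/10)
F(30, R)*1181 - 1091 = (-10/√(37² + 30²) - ⅒*30)*1181 - 1091 = (-10/√(1369 + 900) - 3)*1181 - 1091 = (-10*√2269/2269 - 3)*1181 - 1091 = (-3 - 10*√2269/2269)*1181 - 1091 = (-3543 - 11810*√2269/2269) - 1091 = -4634 - 11810*√2269/2269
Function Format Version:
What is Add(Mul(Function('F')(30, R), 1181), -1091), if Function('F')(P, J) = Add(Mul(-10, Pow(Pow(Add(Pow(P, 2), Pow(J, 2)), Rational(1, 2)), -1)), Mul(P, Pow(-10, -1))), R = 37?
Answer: Add(-4634, Mul(Rational(-11810, 2269), Pow(2269, Rational(1, 2)))) ≈ -4881.9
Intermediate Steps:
Function('F')(P, J) = Add(Mul(-10, Pow(Add(Pow(J, 2), Pow(P, 2)), Rational(-1, 2))), Mul(Rational(-1, 10), P)) (Function('F')(P, J) = Add(Mul(-10, Pow(Pow(Add(Pow(J, 2), Pow(P, 2)), Rational(1, 2)), -1)), Mul(P, Rational(-1, 10))) = Add(Mul(-10, Pow(Add(Pow(J, 2), Pow(P, 2)), Rational(-1, 2))), Mul(Rational(-1, 10), P)))
Add(Mul(Function('F')(30, R), 1181), -1091) = Add(Mul(Add(Mul(-10, Pow(Add(Pow(37, 2), Pow(30, 2)), Rational(-1, 2))), Mul(Rational(-1, 10), 30)), 1181), -1091) = Add(Mul(Add(Mul(-10, Pow(Add(1369, 900), Rational(-1, 2))), -3), 1181), -1091) = Add(Mul(Add(Mul(-10, Pow(2269, Rational(-1, 2))), -3), 1181), -1091) = Add(Mul(Add(Mul(-10, Mul(Rational(1, 2269), Pow(2269, Rational(1, 2)))), -3), 1181), -1091) = Add(Mul(Add(Mul(Rational(-10, 2269), Pow(2269, Rational(1, 2))), -3), 1181), -1091) = Add(Mul(Add(-3, Mul(Rational(-10, 2269), Pow(2269, Rational(1, 2)))), 1181), -1091) = Add(Add(-3543, Mul(Rational(-11810, 2269), Pow(2269, Rational(1, 2)))), -1091) = Add(-4634, Mul(Rational(-11810, 2269), Pow(2269, Rational(1, 2))))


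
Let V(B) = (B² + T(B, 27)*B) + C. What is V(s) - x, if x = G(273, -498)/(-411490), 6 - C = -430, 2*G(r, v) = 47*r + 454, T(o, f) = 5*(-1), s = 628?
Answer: 64468963937/164596 ≈ 3.9168e+5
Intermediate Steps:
T(o, f) = -5
G(r, v) = 227 + 47*r/2 (G(r, v) = (47*r + 454)/2 = (454 + 47*r)/2 = 227 + 47*r/2)
C = 436 (C = 6 - 1*(-430) = 6 + 430 = 436)
V(B) = 436 + B² - 5*B (V(B) = (B² - 5*B) + 436 = 436 + B² - 5*B)
x = -2657/164596 (x = (227 + (47/2)*273)/(-411490) = (227 + 12831/2)*(-1/411490) = (13285/2)*(-1/411490) = -2657/164596 ≈ -0.016143)
V(s) - x = (436 + 628² - 5*628) - 1*(-2657/164596) = (436 + 394384 - 3140) + 2657/164596 = 391680 + 2657/164596 = 64468963937/164596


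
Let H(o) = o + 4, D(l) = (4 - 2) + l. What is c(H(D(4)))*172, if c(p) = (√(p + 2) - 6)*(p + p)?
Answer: -20640 + 6880*√3 ≈ -8723.5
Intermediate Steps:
D(l) = 2 + l
H(o) = 4 + o
c(p) = 2*p*(-6 + √(2 + p)) (c(p) = (√(2 + p) - 6)*(2*p) = (-6 + √(2 + p))*(2*p) = 2*p*(-6 + √(2 + p)))
c(H(D(4)))*172 = (2*(4 + (2 + 4))*(-6 + √(2 + (4 + (2 + 4)))))*172 = (2*(4 + 6)*(-6 + √(2 + (4 + 6))))*172 = (2*10*(-6 + √(2 + 10)))*172 = (2*10*(-6 + √12))*172 = (2*10*(-6 + 2*√3))*172 = (-120 + 40*√3)*172 = -20640 + 6880*√3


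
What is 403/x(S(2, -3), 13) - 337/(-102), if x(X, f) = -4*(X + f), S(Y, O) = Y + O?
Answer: -1385/272 ≈ -5.0919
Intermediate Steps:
S(Y, O) = O + Y
x(X, f) = -4*X - 4*f
403/x(S(2, -3), 13) - 337/(-102) = 403/(-4*(-3 + 2) - 4*13) - 337/(-102) = 403/(-4*(-1) - 52) - 337*(-1/102) = 403/(4 - 52) + 337/102 = 403/(-48) + 337/102 = 403*(-1/48) + 337/102 = -403/48 + 337/102 = -1385/272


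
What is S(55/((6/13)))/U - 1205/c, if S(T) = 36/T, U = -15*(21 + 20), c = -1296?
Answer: 176529563/189961200 ≈ 0.92929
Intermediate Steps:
U = -615 (U = -15*41 = -615)
S(55/((6/13)))/U - 1205/c = (36/((55/((6/13)))))/(-615) - 1205/(-1296) = (36/((55/((6*(1/13))))))*(-1/615) - 1205*(-1/1296) = (36/((55/(6/13))))*(-1/615) + 1205/1296 = (36/((55*(13/6))))*(-1/615) + 1205/1296 = (36/(715/6))*(-1/615) + 1205/1296 = (36*(6/715))*(-1/615) + 1205/1296 = (216/715)*(-1/615) + 1205/1296 = -72/146575 + 1205/1296 = 176529563/189961200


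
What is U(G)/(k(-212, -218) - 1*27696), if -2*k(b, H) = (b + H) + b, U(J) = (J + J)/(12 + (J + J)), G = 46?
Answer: -23/711750 ≈ -3.2315e-5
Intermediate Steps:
U(J) = 2*J/(12 + 2*J) (U(J) = (2*J)/(12 + 2*J) = 2*J/(12 + 2*J))
k(b, H) = -b - H/2 (k(b, H) = -((b + H) + b)/2 = -((H + b) + b)/2 = -(H + 2*b)/2 = -b - H/2)
U(G)/(k(-212, -218) - 1*27696) = (46/(6 + 46))/((-1*(-212) - 1/2*(-218)) - 1*27696) = (46/52)/((212 + 109) - 27696) = (46*(1/52))/(321 - 27696) = (23/26)/(-27375) = (23/26)*(-1/27375) = -23/711750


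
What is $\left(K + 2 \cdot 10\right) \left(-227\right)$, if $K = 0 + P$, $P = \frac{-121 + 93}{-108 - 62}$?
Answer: $- \frac{389078}{85} \approx -4577.4$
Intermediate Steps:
$P = \frac{14}{85}$ ($P = - \frac{28}{-170} = \left(-28\right) \left(- \frac{1}{170}\right) = \frac{14}{85} \approx 0.16471$)
$K = \frac{14}{85}$ ($K = 0 + \frac{14}{85} = \frac{14}{85} \approx 0.16471$)
$\left(K + 2 \cdot 10\right) \left(-227\right) = \left(\frac{14}{85} + 2 \cdot 10\right) \left(-227\right) = \left(\frac{14}{85} + 20\right) \left(-227\right) = \frac{1714}{85} \left(-227\right) = - \frac{389078}{85}$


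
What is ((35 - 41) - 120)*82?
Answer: -10332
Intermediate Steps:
((35 - 41) - 120)*82 = (-6 - 120)*82 = -126*82 = -10332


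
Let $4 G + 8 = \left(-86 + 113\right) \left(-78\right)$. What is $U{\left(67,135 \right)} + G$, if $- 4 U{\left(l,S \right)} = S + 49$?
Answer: $- \frac{1149}{2} \approx -574.5$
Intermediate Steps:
$U{\left(l,S \right)} = - \frac{49}{4} - \frac{S}{4}$ ($U{\left(l,S \right)} = - \frac{S + 49}{4} = - \frac{49 + S}{4} = - \frac{49}{4} - \frac{S}{4}$)
$G = - \frac{1057}{2}$ ($G = -2 + \frac{\left(-86 + 113\right) \left(-78\right)}{4} = -2 + \frac{27 \left(-78\right)}{4} = -2 + \frac{1}{4} \left(-2106\right) = -2 - \frac{1053}{2} = - \frac{1057}{2} \approx -528.5$)
$U{\left(67,135 \right)} + G = \left(- \frac{49}{4} - \frac{135}{4}\right) - \frac{1057}{2} = -46 - \frac{1057}{2} = - \frac{1149}{2}$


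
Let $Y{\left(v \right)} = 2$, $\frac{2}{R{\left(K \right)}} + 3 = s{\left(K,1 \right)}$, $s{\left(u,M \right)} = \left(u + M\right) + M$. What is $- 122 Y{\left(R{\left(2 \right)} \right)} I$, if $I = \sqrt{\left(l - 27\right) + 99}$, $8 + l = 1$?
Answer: $- 244 \sqrt{65} \approx -1967.2$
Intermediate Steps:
$s{\left(u,M \right)} = u + 2 M$ ($s{\left(u,M \right)} = \left(M + u\right) + M = u + 2 M$)
$R{\left(K \right)} = \frac{2}{-1 + K}$ ($R{\left(K \right)} = \frac{2}{-3 + \left(K + 2 \cdot 1\right)} = \frac{2}{-3 + \left(K + 2\right)} = \frac{2}{-3 + \left(2 + K\right)} = \frac{2}{-1 + K}$)
$l = -7$ ($l = -8 + 1 = -7$)
$I = \sqrt{65}$ ($I = \sqrt{\left(-7 - 27\right) + 99} = \sqrt{-34 + 99} = \sqrt{65} \approx 8.0623$)
$- 122 Y{\left(R{\left(2 \right)} \right)} I = \left(-122\right) 2 \sqrt{65} = - 244 \sqrt{65}$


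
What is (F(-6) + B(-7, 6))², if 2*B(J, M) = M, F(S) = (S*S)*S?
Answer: 45369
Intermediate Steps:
F(S) = S³ (F(S) = S²*S = S³)
B(J, M) = M/2
(F(-6) + B(-7, 6))² = ((-6)³ + (½)*6)² = (-216 + 3)² = (-213)² = 45369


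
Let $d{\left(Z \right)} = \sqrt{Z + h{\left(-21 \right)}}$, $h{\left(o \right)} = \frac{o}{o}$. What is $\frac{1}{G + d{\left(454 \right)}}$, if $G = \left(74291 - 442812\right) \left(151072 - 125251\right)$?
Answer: $- \frac{9515580741}{90546276838490108626} - \frac{\sqrt{455}}{90546276838490108626} \approx -1.0509 \cdot 10^{-10}$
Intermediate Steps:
$h{\left(o \right)} = 1$
$d{\left(Z \right)} = \sqrt{1 + Z}$ ($d{\left(Z \right)} = \sqrt{Z + 1} = \sqrt{1 + Z}$)
$G = -9515580741$ ($G = \left(-368521\right) 25821 = -9515580741$)
$\frac{1}{G + d{\left(454 \right)}} = \frac{1}{-9515580741 + \sqrt{1 + 454}} = \frac{1}{-9515580741 + \sqrt{455}}$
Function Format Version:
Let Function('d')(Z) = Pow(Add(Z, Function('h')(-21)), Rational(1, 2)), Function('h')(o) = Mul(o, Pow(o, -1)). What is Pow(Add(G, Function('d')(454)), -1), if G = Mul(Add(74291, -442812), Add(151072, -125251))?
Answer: Add(Rational(-9515580741, 90546276838490108626), Mul(Rational(-1, 90546276838490108626), Pow(455, Rational(1, 2)))) ≈ -1.0509e-10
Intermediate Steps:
Function('h')(o) = 1
Function('d')(Z) = Pow(Add(1, Z), Rational(1, 2)) (Function('d')(Z) = Pow(Add(Z, 1), Rational(1, 2)) = Pow(Add(1, Z), Rational(1, 2)))
G = -9515580741 (G = Mul(-368521, 25821) = -9515580741)
Pow(Add(G, Function('d')(454)), -1) = Pow(Add(-9515580741, Pow(Add(1, 454), Rational(1, 2))), -1) = Pow(Add(-9515580741, Pow(455, Rational(1, 2))), -1)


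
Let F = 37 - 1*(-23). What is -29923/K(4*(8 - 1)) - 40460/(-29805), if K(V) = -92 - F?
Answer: 179600987/906072 ≈ 198.22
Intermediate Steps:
F = 60 (F = 37 + 23 = 60)
K(V) = -152 (K(V) = -92 - 1*60 = -92 - 60 = -152)
-29923/K(4*(8 - 1)) - 40460/(-29805) = -29923/(-152) - 40460/(-29805) = -29923*(-1/152) - 40460*(-1/29805) = 29923/152 + 8092/5961 = 179600987/906072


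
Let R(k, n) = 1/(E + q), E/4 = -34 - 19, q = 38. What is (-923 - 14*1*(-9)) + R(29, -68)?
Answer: -138679/174 ≈ -797.01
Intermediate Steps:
E = -212 (E = 4*(-34 - 19) = 4*(-53) = -212)
R(k, n) = -1/174 (R(k, n) = 1/(-212 + 38) = 1/(-174) = -1/174)
(-923 - 14*1*(-9)) + R(29, -68) = (-923 - 14*1*(-9)) - 1/174 = (-923 - 14*(-9)) - 1/174 = (-923 - 1*(-126)) - 1/174 = (-923 + 126) - 1/174 = -797 - 1/174 = -138679/174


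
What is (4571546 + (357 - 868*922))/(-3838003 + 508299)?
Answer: -538801/475672 ≈ -1.1327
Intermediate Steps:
(4571546 + (357 - 868*922))/(-3838003 + 508299) = (4571546 + (357 - 800296))/(-3329704) = (4571546 - 799939)*(-1/3329704) = 3771607*(-1/3329704) = -538801/475672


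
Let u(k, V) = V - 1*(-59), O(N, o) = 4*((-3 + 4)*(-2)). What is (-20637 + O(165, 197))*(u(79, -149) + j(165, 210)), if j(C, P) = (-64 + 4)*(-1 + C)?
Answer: 205004850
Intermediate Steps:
O(N, o) = -8 (O(N, o) = 4*(1*(-2)) = 4*(-2) = -8)
j(C, P) = 60 - 60*C (j(C, P) = -60*(-1 + C) = 60 - 60*C)
u(k, V) = 59 + V (u(k, V) = V + 59 = 59 + V)
(-20637 + O(165, 197))*(u(79, -149) + j(165, 210)) = (-20637 - 8)*((59 - 149) + (60 - 60*165)) = -20645*(-90 + (60 - 9900)) = -20645*(-90 - 9840) = -20645*(-9930) = 205004850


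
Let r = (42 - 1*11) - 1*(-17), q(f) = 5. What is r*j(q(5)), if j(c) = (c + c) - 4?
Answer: 288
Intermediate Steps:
r = 48 (r = (42 - 11) + 17 = 31 + 17 = 48)
j(c) = -4 + 2*c (j(c) = 2*c - 4 = -4 + 2*c)
r*j(q(5)) = 48*(-4 + 2*5) = 48*(-4 + 10) = 48*6 = 288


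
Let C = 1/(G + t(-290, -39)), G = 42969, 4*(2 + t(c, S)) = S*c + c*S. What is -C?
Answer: -1/48622 ≈ -2.0567e-5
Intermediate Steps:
t(c, S) = -2 + S*c/2 (t(c, S) = -2 + (S*c + c*S)/4 = -2 + (S*c + S*c)/4 = -2 + (2*S*c)/4 = -2 + S*c/2)
C = 1/48622 (C = 1/(42969 + (-2 + (½)*(-39)*(-290))) = 1/(42969 + (-2 + 5655)) = 1/(42969 + 5653) = 1/48622 ≈ 2.0567e-5)
-C = -1*1/48622 = -1/48622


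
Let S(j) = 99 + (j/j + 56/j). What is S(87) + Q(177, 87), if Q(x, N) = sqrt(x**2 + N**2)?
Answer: 8756/87 + 3*sqrt(4322) ≈ 297.87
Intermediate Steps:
Q(x, N) = sqrt(N**2 + x**2)
S(j) = 100 + 56/j (S(j) = 99 + (1 + 56/j) = 100 + 56/j)
S(87) + Q(177, 87) = (100 + 56/87) + sqrt(87**2 + 177**2) = (100 + 56*(1/87)) + sqrt(7569 + 31329) = (100 + 56/87) + sqrt(38898) = 8756/87 + 3*sqrt(4322)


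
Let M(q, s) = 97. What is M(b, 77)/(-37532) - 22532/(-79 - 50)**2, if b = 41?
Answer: -19704307/14524884 ≈ -1.3566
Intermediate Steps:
M(b, 77)/(-37532) - 22532/(-79 - 50)**2 = 97/(-37532) - 22532/(-79 - 50)**2 = 97*(-1/37532) - 22532/((-129)**2) = -97/37532 - 22532/16641 = -97/37532 - 22532*1/16641 = -97/37532 - 524/387 = -19704307/14524884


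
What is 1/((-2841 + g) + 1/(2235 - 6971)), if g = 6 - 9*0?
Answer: -4736/13426561 ≈ -0.00035273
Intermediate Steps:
g = 6 (g = 6 + 0 = 6)
1/((-2841 + g) + 1/(2235 - 6971)) = 1/((-2841 + 6) + 1/(2235 - 6971)) = 1/(-2835 + 1/(-4736)) = 1/(-2835 - 1/4736) = 1/(-13426561/4736) = -4736/13426561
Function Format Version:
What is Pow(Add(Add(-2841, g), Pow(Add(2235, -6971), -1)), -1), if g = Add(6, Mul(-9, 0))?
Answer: Rational(-4736, 13426561) ≈ -0.00035273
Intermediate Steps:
g = 6 (g = Add(6, 0) = 6)
Pow(Add(Add(-2841, g), Pow(Add(2235, -6971), -1)), -1) = Pow(Add(Add(-2841, 6), Pow(Add(2235, -6971), -1)), -1) = Pow(Add(-2835, Pow(-4736, -1)), -1) = Pow(Add(-2835, Rational(-1, 4736)), -1) = Pow(Rational(-13426561, 4736), -1) = Rational(-4736, 13426561)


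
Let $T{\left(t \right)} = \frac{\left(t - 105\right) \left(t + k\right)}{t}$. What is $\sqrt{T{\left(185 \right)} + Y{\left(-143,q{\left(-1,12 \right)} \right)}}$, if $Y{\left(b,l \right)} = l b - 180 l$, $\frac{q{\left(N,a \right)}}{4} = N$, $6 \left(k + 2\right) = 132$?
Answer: $\frac{6 \sqrt{52503}}{37} \approx 37.157$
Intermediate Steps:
$k = 20$ ($k = -2 + \frac{1}{6} \cdot 132 = -2 + 22 = 20$)
$q{\left(N,a \right)} = 4 N$
$T{\left(t \right)} = \frac{\left(-105 + t\right) \left(20 + t\right)}{t}$ ($T{\left(t \right)} = \frac{\left(t - 105\right) \left(t + 20\right)}{t} = \frac{\left(-105 + t\right) \left(20 + t\right)}{t}$)
$Y{\left(b,l \right)} = - 180 l + b l$ ($Y{\left(b,l \right)} = b l - 180 l = - 180 l + b l$)
$\sqrt{T{\left(185 \right)} + Y{\left(-143,q{\left(-1,12 \right)} \right)}} = \sqrt{\left(-85 + 185 - \frac{2100}{185}\right) + 4 \left(-1\right) \left(-180 - 143\right)} = \sqrt{\left(-85 + 185 - \frac{420}{37}\right) - -1292} = \sqrt{\left(-85 + 185 - \frac{420}{37}\right) + 1292} = \sqrt{\frac{3280}{37} + 1292} = \sqrt{\frac{51084}{37}} = \frac{6 \sqrt{52503}}{37}$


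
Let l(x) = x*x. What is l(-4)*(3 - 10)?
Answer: -112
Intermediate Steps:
l(x) = x**2
l(-4)*(3 - 10) = (-4)**2*(3 - 10) = 16*(-7) = -112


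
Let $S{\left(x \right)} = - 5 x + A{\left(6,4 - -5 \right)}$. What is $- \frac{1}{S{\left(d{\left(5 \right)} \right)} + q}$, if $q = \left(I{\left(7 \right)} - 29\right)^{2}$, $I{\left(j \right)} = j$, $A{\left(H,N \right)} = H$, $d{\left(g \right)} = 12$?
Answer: $- \frac{1}{430} \approx -0.0023256$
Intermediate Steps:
$S{\left(x \right)} = 6 - 5 x$ ($S{\left(x \right)} = - 5 x + 6 = 6 - 5 x$)
$q = 484$ ($q = \left(7 - 29\right)^{2} = \left(-22\right)^{2} = 484$)
$- \frac{1}{S{\left(d{\left(5 \right)} \right)} + q} = - \frac{1}{\left(6 - 60\right) + 484} = - \frac{1}{-54 + 484} = - \frac{1}{430}$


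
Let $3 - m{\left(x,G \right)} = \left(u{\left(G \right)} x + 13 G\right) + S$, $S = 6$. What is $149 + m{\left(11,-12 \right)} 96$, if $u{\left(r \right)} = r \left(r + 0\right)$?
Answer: $-137227$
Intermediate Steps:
$u{\left(r \right)} = r^{2}$ ($u{\left(r \right)} = r r = r^{2}$)
$m{\left(x,G \right)} = -3 - 13 G - x G^{2}$ ($m{\left(x,G \right)} = 3 - \left(\left(G^{2} x + 13 G\right) + 6\right) = 3 - \left(\left(x G^{2} + 13 G\right) + 6\right) = 3 - \left(\left(13 G + x G^{2}\right) + 6\right) = 3 - \left(6 + 13 G + x G^{2}\right) = -3 - 13 G - x G^{2}$)
$149 + m{\left(11,-12 \right)} 96 = 149 + \left(-3 - -156 - 11 \left(-12\right)^{2}\right) 96 = 149 + \left(-3 + 156 - 11 \cdot 144\right) 96 = 149 + \left(-3 + 156 - 1584\right) 96 = 149 - 137376 = -137227$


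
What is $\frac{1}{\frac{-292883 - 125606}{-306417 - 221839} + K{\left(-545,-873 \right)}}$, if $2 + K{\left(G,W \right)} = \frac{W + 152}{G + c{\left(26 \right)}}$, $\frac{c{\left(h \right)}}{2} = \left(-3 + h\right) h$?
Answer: $- \frac{49127808}{113746507} \approx -0.43191$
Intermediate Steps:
$c{\left(h \right)} = 2 h \left(-3 + h\right)$ ($c{\left(h \right)} = 2 \left(-3 + h\right) h = 2 h \left(-3 + h\right)$)
$K{\left(G,W \right)} = -2 + \frac{152 + W}{1196 + G}$ ($K{\left(G,W \right)} = -2 + \frac{W + 152}{G + 2 \cdot 26 \left(-3 + 26\right)} = -2 + \frac{152 + W}{G + 2 \cdot 26 \cdot 23} = -2 + \frac{152 + W}{G + 1196} = -2 + \frac{152 + W}{1196 + G}$)
$\frac{1}{\frac{-292883 - 125606}{-306417 - 221839} + K{\left(-545,-873 \right)}} = \frac{1}{\frac{-292883 - 125606}{-306417 - 221839} + \frac{-2240 - 873 - -1090}{1196 - 545}} = \frac{1}{- \frac{418489}{-528256} + \frac{-2240 - 873 + 1090}{651}} = \frac{1}{\left(-418489\right) \left(- \frac{1}{528256}\right) + \frac{1}{651} \left(-2023\right)} = \frac{1}{\frac{418489}{528256} - \frac{289}{93}} = \frac{1}{- \frac{113746507}{49127808}} = - \frac{49127808}{113746507}$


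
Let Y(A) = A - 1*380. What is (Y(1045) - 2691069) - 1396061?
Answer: -4086465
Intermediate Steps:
Y(A) = -380 + A (Y(A) = A - 380 = -380 + A)
(Y(1045) - 2691069) - 1396061 = ((-380 + 1045) - 2691069) - 1396061 = (665 - 2691069) - 1396061 = -2690404 - 1396061 = -4086465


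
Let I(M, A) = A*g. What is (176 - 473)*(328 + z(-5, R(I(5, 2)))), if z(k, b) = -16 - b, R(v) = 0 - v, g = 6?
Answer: -96228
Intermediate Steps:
I(M, A) = 6*A (I(M, A) = A*6 = 6*A)
R(v) = -v
(176 - 473)*(328 + z(-5, R(I(5, 2)))) = (176 - 473)*(328 + (-16 - (-1)*6*2)) = -297*(328 + (-16 - (-1)*12)) = -297*(328 + (-16 - 1*(-12))) = -297*(328 + (-16 + 12)) = -297*(328 - 4) = -297*324 = -96228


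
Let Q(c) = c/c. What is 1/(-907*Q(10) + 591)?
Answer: -1/316 ≈ -0.0031646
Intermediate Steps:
Q(c) = 1
1/(-907*Q(10) + 591) = 1/(-907*1 + 591) = 1/(-907 + 591) = 1/(-316) = -1/316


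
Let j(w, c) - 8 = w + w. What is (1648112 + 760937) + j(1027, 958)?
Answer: 2411111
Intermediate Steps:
j(w, c) = 8 + 2*w (j(w, c) = 8 + (w + w) = 8 + 2*w)
(1648112 + 760937) + j(1027, 958) = (1648112 + 760937) + (8 + 2*1027) = 2409049 + (8 + 2054) = 2409049 + 2062 = 2411111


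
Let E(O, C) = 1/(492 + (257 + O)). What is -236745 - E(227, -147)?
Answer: -231063121/976 ≈ -2.3675e+5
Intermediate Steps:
E(O, C) = 1/(749 + O)
-236745 - E(227, -147) = -236745 - 1/(749 + 227) = -236745 - 1/976 = -231063121/976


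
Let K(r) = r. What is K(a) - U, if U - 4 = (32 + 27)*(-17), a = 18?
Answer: 1017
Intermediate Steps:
U = -999 (U = 4 + (32 + 27)*(-17) = 4 + 59*(-17) = 4 - 1003 = -999)
K(a) - U = 18 - 1*(-999) = 18 + 999 = 1017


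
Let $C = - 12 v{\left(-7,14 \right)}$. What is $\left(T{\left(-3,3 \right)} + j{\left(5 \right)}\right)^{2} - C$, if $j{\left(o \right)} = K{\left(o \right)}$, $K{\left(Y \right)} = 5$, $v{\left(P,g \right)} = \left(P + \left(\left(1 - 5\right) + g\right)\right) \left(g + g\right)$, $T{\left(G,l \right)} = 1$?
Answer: $1044$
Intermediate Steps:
$v{\left(P,g \right)} = 2 g \left(-4 + P + g\right)$ ($v{\left(P,g \right)} = \left(P + \left(-4 + g\right)\right) 2 g = \left(-4 + P + g\right) 2 g = 2 g \left(-4 + P + g\right)$)
$j{\left(o \right)} = 5$
$C = -1008$ ($C = - 12 \cdot 2 \cdot 14 \left(-4 - 7 + 14\right) = - 12 \cdot 2 \cdot 14 \cdot 3 = \left(-12\right) 84 = -1008$)
$\left(T{\left(-3,3 \right)} + j{\left(5 \right)}\right)^{2} - C = \left(1 + 5\right)^{2} - -1008 = 6^{2} + 1008 = 36 + 1008 = 1044$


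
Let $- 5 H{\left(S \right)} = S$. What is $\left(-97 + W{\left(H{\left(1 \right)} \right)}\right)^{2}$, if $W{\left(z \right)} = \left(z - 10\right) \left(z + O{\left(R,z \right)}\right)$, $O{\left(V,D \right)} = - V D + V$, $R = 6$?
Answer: $\frac{708964}{25} \approx 28359.0$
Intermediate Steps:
$O{\left(V,D \right)} = V - D V$ ($O{\left(V,D \right)} = - D V + V = V - D V$)
$H{\left(S \right)} = - \frac{S}{5}$
$W{\left(z \right)} = \left(-10 + z\right) \left(6 - 5 z\right)$ ($W{\left(z \right)} = \left(z - 10\right) \left(z + 6 \left(1 - z\right)\right) = \left(-10 + z\right) \left(z - \left(-6 + 6 z\right)\right) = \left(-10 + z\right) \left(6 - 5 z\right)$)
$\left(-97 + W{\left(H{\left(1 \right)} \right)}\right)^{2} = \left(-97 - \left(60 + \frac{1}{5} - \left(- \frac{56}{5}\right) 1\right)\right)^{2} = \left(-97 - \left(\frac{356}{5} + \frac{1}{5}\right)\right)^{2} = \left(-97 - \frac{357}{5}\right)^{2} = \left(- \frac{842}{5}\right)^{2} = \frac{708964}{25}$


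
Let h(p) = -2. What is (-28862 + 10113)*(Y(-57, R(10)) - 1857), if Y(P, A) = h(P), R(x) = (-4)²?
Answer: 34854391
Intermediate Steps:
R(x) = 16
Y(P, A) = -2
(-28862 + 10113)*(Y(-57, R(10)) - 1857) = (-28862 + 10113)*(-2 - 1857) = -18749*(-1859) = 34854391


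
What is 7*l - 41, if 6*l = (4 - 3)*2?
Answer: -116/3 ≈ -38.667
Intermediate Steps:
l = ⅓ (l = ((4 - 3)*2)/6 = (1*2)/6 = (⅙)*2 = ⅓ ≈ 0.33333)
7*l - 41 = 7*(⅓) - 41 = 7/3 - 41 = -116/3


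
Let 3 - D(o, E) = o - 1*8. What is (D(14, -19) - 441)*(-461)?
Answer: 204684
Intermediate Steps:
D(o, E) = 11 - o (D(o, E) = 3 - (o - 1*8) = 3 - (o - 8) = 3 - (-8 + o) = 3 + (8 - o) = 11 - o)
(D(14, -19) - 441)*(-461) = ((11 - 1*14) - 441)*(-461) = ((11 - 14) - 441)*(-461) = (-3 - 441)*(-461) = -444*(-461) = 204684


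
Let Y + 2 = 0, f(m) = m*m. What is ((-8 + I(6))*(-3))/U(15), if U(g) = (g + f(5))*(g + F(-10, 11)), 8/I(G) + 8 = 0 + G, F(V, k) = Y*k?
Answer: -9/70 ≈ -0.12857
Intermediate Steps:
f(m) = m²
Y = -2 (Y = -2 + 0 = -2)
F(V, k) = -2*k
I(G) = 8/(-8 + G) (I(G) = 8/(-8 + (0 + G)) = 8/(-8 + G))
U(g) = (-22 + g)*(25 + g) (U(g) = (g + 5²)*(g - 2*11) = (g + 25)*(g - 22) = (25 + g)*(-22 + g) = (-22 + g)*(25 + g))
((-8 + I(6))*(-3))/U(15) = ((-8 + 8/(-8 + 6))*(-3))/(-550 + 15² + 3*15) = ((-8 + 8/(-2))*(-3))/(-550 + 225 + 45) = ((-8 + 8*(-½))*(-3))/(-280) = ((-8 - 4)*(-3))*(-1/280) = -12*(-3)*(-1/280) = 36*(-1/280) = -9/70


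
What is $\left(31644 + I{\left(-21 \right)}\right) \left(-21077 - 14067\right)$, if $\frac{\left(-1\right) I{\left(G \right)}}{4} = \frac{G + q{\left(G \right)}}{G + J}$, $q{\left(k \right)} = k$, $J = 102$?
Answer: $- \frac{30028579936}{27} \approx -1.1122 \cdot 10^{9}$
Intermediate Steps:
$I{\left(G \right)} = - \frac{8 G}{102 + G}$ ($I{\left(G \right)} = - 4 \frac{G + G}{G + 102} = - 4 \frac{2 G}{102 + G} = - \frac{8 G}{102 + G}$)
$\left(31644 + I{\left(-21 \right)}\right) \left(-21077 - 14067\right) = \left(31644 - - \frac{168}{102 - 21}\right) \left(-21077 - 14067\right) = \left(31644 - - \frac{168}{81}\right) \left(-35144\right) = \left(31644 - \left(-168\right) \frac{1}{81}\right) \left(-35144\right) = \left(31644 + \frac{56}{27}\right) \left(-35144\right) = \frac{854444}{27} \left(-35144\right) = - \frac{30028579936}{27}$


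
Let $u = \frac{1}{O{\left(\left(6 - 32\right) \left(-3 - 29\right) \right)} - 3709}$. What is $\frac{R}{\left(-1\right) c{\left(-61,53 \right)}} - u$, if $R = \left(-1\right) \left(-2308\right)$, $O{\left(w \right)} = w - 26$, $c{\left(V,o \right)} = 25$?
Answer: $- \frac{6700099}{72575} \approx -92.32$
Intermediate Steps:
$O{\left(w \right)} = -26 + w$
$R = 2308$
$u = - \frac{1}{2903}$ ($u = \frac{1}{\left(-26 + \left(6 - 32\right) \left(-3 - 29\right)\right) - 3709} = \frac{1}{\left(-26 - -832\right) - 3709} = \frac{1}{\left(-26 + 832\right) - 3709} = \frac{1}{806 - 3709} = \frac{1}{-2903} = - \frac{1}{2903} \approx -0.00034447$)
$\frac{R}{\left(-1\right) c{\left(-61,53 \right)}} - u = \frac{2308}{\left(-1\right) 25} - - \frac{1}{2903} = \frac{2308}{-25} + \frac{1}{2903} = 2308 \left(- \frac{1}{25}\right) + \frac{1}{2903} = - \frac{2308}{25} + \frac{1}{2903} = - \frac{6700099}{72575}$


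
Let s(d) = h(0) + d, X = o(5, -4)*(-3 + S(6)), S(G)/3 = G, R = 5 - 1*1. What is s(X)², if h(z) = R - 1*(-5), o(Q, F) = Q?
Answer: 7056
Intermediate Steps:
R = 4 (R = 5 - 1 = 4)
S(G) = 3*G
h(z) = 9 (h(z) = 4 - 1*(-5) = 4 + 5 = 9)
X = 75 (X = 5*(-3 + 3*6) = 5*(-3 + 18) = 5*15 = 75)
s(d) = 9 + d
s(X)² = (9 + 75)² = 84² = 7056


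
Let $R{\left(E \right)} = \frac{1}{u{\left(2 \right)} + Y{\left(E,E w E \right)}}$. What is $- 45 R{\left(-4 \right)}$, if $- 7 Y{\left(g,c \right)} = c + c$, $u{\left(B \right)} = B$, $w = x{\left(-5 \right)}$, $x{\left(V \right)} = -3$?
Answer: $- \frac{63}{22} \approx -2.8636$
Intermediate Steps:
$w = -3$
$Y{\left(g,c \right)} = - \frac{2 c}{7}$ ($Y{\left(g,c \right)} = - \frac{c + c}{7} = - \frac{2 c}{7}$)
$R{\left(E \right)} = \frac{1}{2 + \frac{6 E^{2}}{7}}$ ($R{\left(E \right)} = \frac{1}{2 - \frac{2 E \left(-3\right) E}{7}} = \frac{1}{2 - \frac{2 - 3 E E}{7}} = \frac{1}{2 - \frac{2 \left(- 3 E^{2}\right)}{7}} = \frac{1}{2 + \frac{6 E^{2}}{7}}$)
$- 45 R{\left(-4 \right)} = - 45 \frac{7}{2 \left(7 + 3 \left(-4\right)^{2}\right)} = - 45 \frac{7}{2 \left(7 + 3 \cdot 16\right)} = - 45 \frac{7}{2 \left(7 + 48\right)} = - 45 \frac{7}{2 \cdot 55} = - 45 \cdot \frac{7}{2} \cdot \frac{1}{55} = \left(-45\right) \frac{7}{110} = - \frac{63}{22}$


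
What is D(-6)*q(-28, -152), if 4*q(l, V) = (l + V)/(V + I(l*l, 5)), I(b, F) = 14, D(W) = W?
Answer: -45/23 ≈ -1.9565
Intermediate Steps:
q(l, V) = (V + l)/(4*(14 + V)) (q(l, V) = ((l + V)/(V + 14))/4 = ((V + l)/(14 + V))/4 = (V + l)/(4*(14 + V)))
D(-6)*q(-28, -152) = -3*(-152 - 28)/(2*(14 - 152)) = -3*(-180)/(2*(-138)) = -3*(-1)*(-180)/(2*138) = -6*15/46 = -45/23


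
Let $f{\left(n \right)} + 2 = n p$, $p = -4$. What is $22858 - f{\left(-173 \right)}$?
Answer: $22168$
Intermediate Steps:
$f{\left(n \right)} = -2 - 4 n$ ($f{\left(n \right)} = -2 + n \left(-4\right) = -2 - 4 n$)
$22858 - f{\left(-173 \right)} = 22858 - \left(-2 - -692\right) = 22858 - \left(-2 + 692\right) = 22858 - 690 = 22168$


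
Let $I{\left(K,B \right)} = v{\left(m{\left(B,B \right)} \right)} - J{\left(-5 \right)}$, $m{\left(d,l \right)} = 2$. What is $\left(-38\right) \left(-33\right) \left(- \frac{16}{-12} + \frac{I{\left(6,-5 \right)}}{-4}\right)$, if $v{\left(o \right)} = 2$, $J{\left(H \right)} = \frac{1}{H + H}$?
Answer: $\frac{20273}{20} \approx 1013.7$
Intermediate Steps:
$J{\left(H \right)} = \frac{1}{2 H}$
$I{\left(K,B \right)} = \frac{21}{10}$ ($I{\left(K,B \right)} = 2 - \frac{1}{2 \left(-5\right)} = 2 - \frac{1}{2} \left(- \frac{1}{5}\right) = 2 - - \frac{1}{10} = 2 + \frac{1}{10} = \frac{21}{10}$)
$\left(-38\right) \left(-33\right) \left(- \frac{16}{-12} + \frac{I{\left(6,-5 \right)}}{-4}\right) = \left(-38\right) \left(-33\right) \left(- \frac{16}{-12} + \frac{21}{10 \left(-4\right)}\right) = 1254 \left(\left(-16\right) \left(- \frac{1}{12}\right) + \frac{21}{10} \left(- \frac{1}{4}\right)\right) = 1254 \left(\frac{4}{3} - \frac{21}{40}\right) = 1254 \cdot \frac{97}{120} = \frac{20273}{20}$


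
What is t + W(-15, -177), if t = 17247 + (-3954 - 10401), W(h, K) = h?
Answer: 2877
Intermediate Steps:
t = 2892 (t = 17247 - 14355 = 2892)
t + W(-15, -177) = 2892 - 15 = 2877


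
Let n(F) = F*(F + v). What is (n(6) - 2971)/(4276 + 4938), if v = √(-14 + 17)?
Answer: -2935/9214 + 3*√3/4607 ≈ -0.31741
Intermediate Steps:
v = √3 ≈ 1.7320
n(F) = F*(F + √3)
(n(6) - 2971)/(4276 + 4938) = (6*(6 + √3) - 2971)/(4276 + 4938) = ((36 + 6*√3) - 2971)/9214 = (-2935 + 6*√3)*(1/9214) = -2935/9214 + 3*√3/4607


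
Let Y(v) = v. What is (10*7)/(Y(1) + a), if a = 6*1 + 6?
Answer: 70/13 ≈ 5.3846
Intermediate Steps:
a = 12 (a = 6 + 6 = 12)
(10*7)/(Y(1) + a) = (10*7)/(1 + 12) = 70/13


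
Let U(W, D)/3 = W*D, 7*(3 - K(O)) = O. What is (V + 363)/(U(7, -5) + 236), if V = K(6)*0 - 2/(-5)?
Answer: 1817/655 ≈ 2.7740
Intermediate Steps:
K(O) = 3 - O/7
U(W, D) = 3*D*W (U(W, D) = 3*(W*D) = 3*(D*W) = 3*D*W)
V = ⅖ (V = (3 - ⅐*6)*0 - 2/(-5) = (3 - 6/7)*0 - 2*(-⅕) = (15/7)*0 + ⅖ = 0 + ⅖ = ⅖ ≈ 0.40000)
(V + 363)/(U(7, -5) + 236) = (⅖ + 363)/(3*(-5)*7 + 236) = 1817/(5*(-105 + 236)) = (1817/5)/131 = (1817/5)*(1/131) = 1817/655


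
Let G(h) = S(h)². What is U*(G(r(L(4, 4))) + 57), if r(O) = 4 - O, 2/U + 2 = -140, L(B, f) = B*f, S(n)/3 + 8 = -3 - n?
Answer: -66/71 ≈ -0.92958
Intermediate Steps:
S(n) = -33 - 3*n (S(n) = -24 + 3*(-3 - n) = -24 + (-9 - 3*n) = -33 - 3*n)
U = -1/71 (U = 2/(-2 - 140) = 2/(-142) = 2*(-1/142) = -1/71 ≈ -0.014085)
G(h) = (-33 - 3*h)²
U*(G(r(L(4, 4))) + 57) = -(9*(11 + (4 - 4*4))² + 57)/71 = -(9*(11 + (4 - 1*16))² + 57)/71 = -(9*(11 + (4 - 16))² + 57)/71 = -(9*(11 - 12)² + 57)/71 = -(9*(-1)² + 57)/71 = -(9*1 + 57)/71 = -(9 + 57)/71 = -1/71*66 = -66/71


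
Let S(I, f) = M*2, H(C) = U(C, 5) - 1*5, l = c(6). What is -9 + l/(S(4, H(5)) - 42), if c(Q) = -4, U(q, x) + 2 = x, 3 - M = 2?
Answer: -89/10 ≈ -8.9000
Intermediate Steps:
M = 1 (M = 3 - 1*2 = 3 - 2 = 1)
U(q, x) = -2 + x
l = -4
H(C) = -2 (H(C) = (-2 + 5) - 1*5 = 3 - 5 = -2)
S(I, f) = 2 (S(I, f) = 1*2 = 2)
-9 + l/(S(4, H(5)) - 42) = -9 - 4/(2 - 42) = -9 - 4/(-40) = -9 - 1/40*(-4) = -9 + 1/10 = -89/10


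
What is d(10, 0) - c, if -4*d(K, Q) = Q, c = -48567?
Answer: 48567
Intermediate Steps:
d(K, Q) = -Q/4
d(10, 0) - c = -1/4*0 - 1*(-48567) = 0 + 48567 = 48567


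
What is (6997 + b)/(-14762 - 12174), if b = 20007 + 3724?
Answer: -3841/3367 ≈ -1.1408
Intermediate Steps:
b = 23731
(6997 + b)/(-14762 - 12174) = (6997 + 23731)/(-14762 - 12174) = 30728/(-26936) = 30728*(-1/26936) = -3841/3367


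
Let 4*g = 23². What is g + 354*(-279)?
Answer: -394535/4 ≈ -98634.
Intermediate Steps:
g = 529/4 (g = (¼)*23² = (¼)*529 = 529/4 ≈ 132.25)
g + 354*(-279) = 529/4 + 354*(-279) = 529/4 - 98766 = -394535/4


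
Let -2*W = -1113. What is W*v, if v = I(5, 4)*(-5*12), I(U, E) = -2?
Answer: 66780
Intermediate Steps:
W = 1113/2 (W = -½*(-1113) = 1113/2 ≈ 556.50)
v = 120 (v = -(-10)*12 = -2*(-60) = 120)
W*v = (1113/2)*120 = 66780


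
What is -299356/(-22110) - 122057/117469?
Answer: 22026031/1762035 ≈ 12.500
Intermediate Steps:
-299356/(-22110) - 122057/117469 = -299356*(-1/22110) - 122057*1/117469 = 2234/165 - 122057/117469 = 22026031/1762035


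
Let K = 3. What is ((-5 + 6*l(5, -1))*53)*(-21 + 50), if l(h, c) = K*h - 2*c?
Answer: 149089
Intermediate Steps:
l(h, c) = -2*c + 3*h (l(h, c) = 3*h - 2*c = -2*c + 3*h)
((-5 + 6*l(5, -1))*53)*(-21 + 50) = ((-5 + 6*(-2*(-1) + 3*5))*53)*(-21 + 50) = ((-5 + 6*(2 + 15))*53)*29 = ((-5 + 6*17)*53)*29 = ((-5 + 102)*53)*29 = (97*53)*29 = 5141*29 = 149089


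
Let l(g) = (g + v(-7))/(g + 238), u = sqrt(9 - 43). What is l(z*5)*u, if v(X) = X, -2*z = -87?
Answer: 421*I*sqrt(34)/911 ≈ 2.6947*I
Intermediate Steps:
z = 87/2 (z = -1/2*(-87) = 87/2 ≈ 43.500)
u = I*sqrt(34) (u = sqrt(-34) = I*sqrt(34) ≈ 5.8309*I)
l(g) = (-7 + g)/(238 + g) (l(g) = (g - 7)/(g + 238) = (-7 + g)/(238 + g))
l(z*5)*u = ((-7 + (87/2)*5)/(238 + (87/2)*5))*(I*sqrt(34)) = ((-7 + 435/2)/(238 + 435/2))*(I*sqrt(34)) = ((421/2)/(911/2))*(I*sqrt(34)) = ((2/911)*(421/2))*(I*sqrt(34)) = 421*(I*sqrt(34))/911 = 421*I*sqrt(34)/911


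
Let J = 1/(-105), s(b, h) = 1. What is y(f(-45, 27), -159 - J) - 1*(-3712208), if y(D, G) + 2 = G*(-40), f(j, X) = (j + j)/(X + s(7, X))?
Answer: 78089878/21 ≈ 3.7186e+6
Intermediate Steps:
f(j, X) = 2*j/(1 + X) (f(j, X) = (j + j)/(X + 1) = (2*j)/(1 + X) = 2*j/(1 + X))
J = -1/105 ≈ -0.0095238
y(D, G) = -2 - 40*G (y(D, G) = -2 + G*(-40) = -2 - 40*G)
y(f(-45, 27), -159 - J) - 1*(-3712208) = (-2 - 40*(-159 - 1*(-1/105))) - 1*(-3712208) = (-2 - 40*(-159 + 1/105)) + 3712208 = (-2 - 40*(-16694/105)) + 3712208 = (-2 + 133552/21) + 3712208 = 133510/21 + 3712208 = 78089878/21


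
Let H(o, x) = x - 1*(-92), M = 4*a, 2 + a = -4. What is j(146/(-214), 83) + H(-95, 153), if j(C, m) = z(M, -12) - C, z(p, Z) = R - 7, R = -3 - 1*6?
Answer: 24576/107 ≈ 229.68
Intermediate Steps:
a = -6 (a = -2 - 4 = -6)
M = -24 (M = 4*(-6) = -24)
R = -9 (R = -3 - 6 = -9)
H(o, x) = 92 + x (H(o, x) = x + 92 = 92 + x)
z(p, Z) = -16 (z(p, Z) = -9 - 7 = -16)
j(C, m) = -16 - C
j(146/(-214), 83) + H(-95, 153) = (-16 - 146/(-214)) + (92 + 153) = (-16 - 146*(-1)/214) + 245 = (-16 - 1*(-73/107)) + 245 = (-16 + 73/107) + 245 = -1639/107 + 245 = 24576/107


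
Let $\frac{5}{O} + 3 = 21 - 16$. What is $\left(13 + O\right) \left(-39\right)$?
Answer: $- \frac{1209}{2} \approx -604.5$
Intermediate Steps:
$O = \frac{5}{2}$ ($O = \frac{5}{-3 + \left(21 - 16\right)} = \frac{5}{-3 + 5} = \frac{5}{2} \approx 2.5$)
$\left(13 + O\right) \left(-39\right) = \left(13 + \frac{5}{2}\right) \left(-39\right) = \frac{31}{2} \left(-39\right) = - \frac{1209}{2}$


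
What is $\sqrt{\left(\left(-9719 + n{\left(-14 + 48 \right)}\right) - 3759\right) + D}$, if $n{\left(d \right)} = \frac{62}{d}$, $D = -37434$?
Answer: $\frac{i \sqrt{14713041}}{17} \approx 225.63 i$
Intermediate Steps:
$\sqrt{\left(\left(-9719 + n{\left(-14 + 48 \right)}\right) - 3759\right) + D} = \sqrt{\left(\left(-9719 + \frac{62}{-14 + 48}\right) - 3759\right) - 37434} = \sqrt{\left(\left(-9719 + \frac{62}{34}\right) - 3759\right) - 37434} = \sqrt{\left(\left(-9719 + 62 \cdot \frac{1}{34}\right) - 3759\right) - 37434} = \sqrt{\left(\left(-9719 + \frac{31}{17}\right) - 3759\right) - 37434} = \sqrt{\left(- \frac{165192}{17} - 3759\right) - 37434} = \sqrt{- \frac{229095}{17} - 37434} = \sqrt{- \frac{865473}{17}} = \frac{i \sqrt{14713041}}{17}$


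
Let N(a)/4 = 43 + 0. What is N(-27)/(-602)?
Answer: -2/7 ≈ -0.28571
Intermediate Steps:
N(a) = 172 (N(a) = 4*(43 + 0) = 4*43 = 172)
N(-27)/(-602) = 172/(-602) = 172*(-1/602) = -2/7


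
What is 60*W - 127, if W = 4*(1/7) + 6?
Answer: 1871/7 ≈ 267.29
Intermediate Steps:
W = 46/7 (W = 4*(1*(⅐)) + 6 = 4*(⅐) + 6 = 4/7 + 6 = 46/7 ≈ 6.5714)
60*W - 127 = 60*(46/7) - 127 = 2760/7 - 127 = 1871/7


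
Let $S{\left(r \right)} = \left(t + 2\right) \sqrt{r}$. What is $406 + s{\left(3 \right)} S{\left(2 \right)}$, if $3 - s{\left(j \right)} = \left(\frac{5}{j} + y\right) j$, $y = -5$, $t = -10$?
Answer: $406 - 104 \sqrt{2} \approx 258.92$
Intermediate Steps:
$S{\left(r \right)} = - 8 \sqrt{r}$ ($S{\left(r \right)} = \left(-10 + 2\right) \sqrt{r} = - 8 \sqrt{r}$)
$s{\left(j \right)} = 3 - j \left(-5 + \frac{5}{j}\right)$ ($s{\left(j \right)} = 3 - \left(\frac{5}{j} - 5\right) j = 3 - \left(-5 + \frac{5}{j}\right) j = 3 - j \left(-5 + \frac{5}{j}\right)$)
$406 + s{\left(3 \right)} S{\left(2 \right)} = 406 + \left(-2 + 5 \cdot 3\right) \left(- 8 \sqrt{2}\right) = 406 + \left(-2 + 15\right) \left(- 8 \sqrt{2}\right) = 406 + 13 \left(- 8 \sqrt{2}\right) = 406 - 104 \sqrt{2}$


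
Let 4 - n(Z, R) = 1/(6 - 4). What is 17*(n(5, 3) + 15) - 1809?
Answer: -2989/2 ≈ -1494.5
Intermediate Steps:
n(Z, R) = 7/2 (n(Z, R) = 4 - 1/(6 - 4) = 4 - 1/2 = 4 - 1*½ = 4 - ½ = 7/2)
17*(n(5, 3) + 15) - 1809 = 17*(7/2 + 15) - 1809 = 17*(37/2) - 1809 = 629/2 - 1809 = -2989/2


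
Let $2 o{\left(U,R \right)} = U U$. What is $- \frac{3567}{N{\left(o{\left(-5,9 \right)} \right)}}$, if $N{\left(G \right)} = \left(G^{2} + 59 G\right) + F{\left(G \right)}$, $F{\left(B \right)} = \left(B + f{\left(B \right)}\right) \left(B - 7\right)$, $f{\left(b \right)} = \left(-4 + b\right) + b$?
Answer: $- \frac{3567}{1078} \approx -3.3089$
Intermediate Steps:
$o{\left(U,R \right)} = \frac{U^{2}}{2}$ ($o{\left(U,R \right)} = \frac{U U}{2} = \frac{U^{2}}{2}$)
$f{\left(b \right)} = -4 + 2 b$
$F{\left(B \right)} = \left(-7 + B\right) \left(-4 + 3 B\right)$ ($F{\left(B \right)} = \left(B + \left(-4 + 2 B\right)\right) \left(B - 7\right) = \left(-4 + 3 B\right) \left(-7 + B\right) = \left(-7 + B\right) \left(-4 + 3 B\right)$)
$N{\left(G \right)} = 28 + 4 G^{2} + 34 G$ ($N{\left(G \right)} = \left(G^{2} + 59 G\right) + \left(28 - 25 G + 3 G^{2}\right) = 28 + 4 G^{2} + 34 G$)
$- \frac{3567}{N{\left(o{\left(-5,9 \right)} \right)}} = - \frac{3567}{28 + 4 \left(\frac{\left(-5\right)^{2}}{2}\right)^{2} + 34 \frac{\left(-5\right)^{2}}{2}} = - \frac{3567}{28 + 4 \left(\frac{1}{2} \cdot 25\right)^{2} + 34 \cdot \frac{1}{2} \cdot 25} = - \frac{3567}{28 + 4 \left(\frac{25}{2}\right)^{2} + 34 \cdot \frac{25}{2}} = - \frac{3567}{28 + 4 \cdot \frac{625}{4} + 425} = - \frac{3567}{28 + 625 + 425} = - \frac{3567}{1078}$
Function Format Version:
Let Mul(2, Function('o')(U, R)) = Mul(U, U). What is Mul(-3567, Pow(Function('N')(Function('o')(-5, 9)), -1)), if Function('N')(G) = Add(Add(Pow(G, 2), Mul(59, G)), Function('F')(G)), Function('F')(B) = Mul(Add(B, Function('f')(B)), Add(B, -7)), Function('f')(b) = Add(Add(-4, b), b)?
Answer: Rational(-3567, 1078) ≈ -3.3089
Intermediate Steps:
Function('o')(U, R) = Mul(Rational(1, 2), Pow(U, 2)) (Function('o')(U, R) = Mul(Rational(1, 2), Mul(U, U)) = Mul(Rational(1, 2), Pow(U, 2)))
Function('f')(b) = Add(-4, Mul(2, b))
Function('F')(B) = Mul(Add(-7, B), Add(-4, Mul(3, B))) (Function('F')(B) = Mul(Add(B, Add(-4, Mul(2, B))), Add(B, -7)) = Mul(Add(-4, Mul(3, B)), Add(-7, B)) = Mul(Add(-7, B), Add(-4, Mul(3, B))))
Function('N')(G) = Add(28, Mul(4, Pow(G, 2)), Mul(34, G)) (Function('N')(G) = Add(Add(Pow(G, 2), Mul(59, G)), Add(28, Mul(-25, G), Mul(3, Pow(G, 2)))) = Add(28, Mul(4, Pow(G, 2)), Mul(34, G)))
Mul(-3567, Pow(Function('N')(Function('o')(-5, 9)), -1)) = Mul(-3567, Pow(Add(28, Mul(4, Pow(Mul(Rational(1, 2), Pow(-5, 2)), 2)), Mul(34, Mul(Rational(1, 2), Pow(-5, 2)))), -1)) = Mul(-3567, Pow(Add(28, Mul(4, Pow(Mul(Rational(1, 2), 25), 2)), Mul(34, Mul(Rational(1, 2), 25))), -1)) = Mul(-3567, Pow(Add(28, Mul(4, Pow(Rational(25, 2), 2)), Mul(34, Rational(25, 2))), -1)) = Mul(-3567, Pow(Add(28, Mul(4, Rational(625, 4)), 425), -1)) = Mul(-3567, Pow(Add(28, 625, 425), -1)) = Mul(-3567, Pow(1078, -1)) = Mul(-3567, Rational(1, 1078)) = Rational(-3567, 1078)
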